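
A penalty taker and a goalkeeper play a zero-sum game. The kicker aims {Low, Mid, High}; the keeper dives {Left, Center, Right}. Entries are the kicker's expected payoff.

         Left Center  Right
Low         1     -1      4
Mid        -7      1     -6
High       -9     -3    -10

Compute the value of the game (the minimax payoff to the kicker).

-3/5

Row minima: Low → -1, Mid → -7, High → -10; maximin = -1.
Column maxima: Left → 1, Center → 1, Right → 4; minimax = 1.
-1 ≠ 1, so there is no saddle point; optimal play is mixed.
High is strictly dominated by Low, so the kicker never plays it.
With High eliminated, Right is strictly dominated by Left (it gives the kicker strictly more in every remaining row), so the keeper never plays it.
On the remaining 2×2 (Low, Mid vs Left, Center):
Let the kicker play Low with probability p. Expected payoff against Left: 1p + (-7)(1−p) = 8p − 7; against Center: (-1)p + 1(1−p) = −2p + 1.
Setting these equal: 8p − 7 = −2p + 1 ⇒ 10p = 8 ⇒ p = 4/5, and the value is (8)·(4/5) − 7 = -3/5.
For the keeper: with q = P(Left), equating Low's and Mid's payoffs gives 2q − 1 = −8q + 1 ⇒ q = 1/5.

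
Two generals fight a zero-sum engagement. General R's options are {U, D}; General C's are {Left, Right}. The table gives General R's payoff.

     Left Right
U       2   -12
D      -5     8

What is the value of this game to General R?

Row minima: U → -12, D → -5; maximin = -5.
Column maxima: Left → 2, Right → 8; minimax = 2.
-5 ≠ 2, so there is no saddle point; optimal play is mixed.
Let General R play U with probability p. Expected payoff against Left: 2p + (-5)(1−p) = 7p − 5; against Right: (-12)p + 8(1−p) = −20p + 8.
Setting these equal: 7p − 5 = −20p + 8 ⇒ 27p = 13 ⇒ p = 13/27, and the value is (7)·(13/27) − 5 = -44/27.
For General C: with q = P(Left), equating U's and D's payoffs gives 14q − 12 = −13q + 8 ⇒ q = 20/27.

-44/27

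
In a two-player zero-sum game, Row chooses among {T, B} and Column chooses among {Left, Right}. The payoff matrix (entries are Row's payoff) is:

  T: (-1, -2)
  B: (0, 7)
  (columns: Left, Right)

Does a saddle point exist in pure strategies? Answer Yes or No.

Row minima: T → -2, B → 0; maximin = 0.
Column maxima: Left → 0, Right → 7; minimax = 0.
maximin = minimax = 0, so a saddle point exists.

Yes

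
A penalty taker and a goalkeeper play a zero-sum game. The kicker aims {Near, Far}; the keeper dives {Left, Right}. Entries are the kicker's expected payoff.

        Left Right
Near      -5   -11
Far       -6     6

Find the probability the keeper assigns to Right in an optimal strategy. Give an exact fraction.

Row minima: Near → -11, Far → -6; maximin = -6.
Column maxima: Left → -5, Right → 6; minimax = -5.
-6 ≠ -5, so there is no saddle point; optimal play is mixed.
Let the kicker play Near with probability p. Expected payoff against Left: (-5)p + (-6)(1−p) = p − 6; against Right: (-11)p + 6(1−p) = −17p + 6.
Setting these equal: p − 6 = −17p + 6 ⇒ 18p = 12 ⇒ p = 2/3, and the value is (1)·(2/3) − 6 = -16/3.
For the keeper: with q = P(Left), equating Near's and Far's payoffs gives 6q − 11 = −12q + 6 ⇒ q = 17/18.

1/18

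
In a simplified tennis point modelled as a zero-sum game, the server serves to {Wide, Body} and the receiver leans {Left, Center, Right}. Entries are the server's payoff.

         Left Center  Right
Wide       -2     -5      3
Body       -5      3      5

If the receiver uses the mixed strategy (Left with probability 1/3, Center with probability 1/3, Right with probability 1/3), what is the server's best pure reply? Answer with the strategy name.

Body

Expected payoff of Wide: (1/3)·(-2) + (1/3)·(-5) + (1/3)·3 = -4/3.
Expected payoff of Body: (1/3)·(-5) + (1/3)·3 + (1/3)·5 = 1.
The largest is 1, so the server's best response is Body.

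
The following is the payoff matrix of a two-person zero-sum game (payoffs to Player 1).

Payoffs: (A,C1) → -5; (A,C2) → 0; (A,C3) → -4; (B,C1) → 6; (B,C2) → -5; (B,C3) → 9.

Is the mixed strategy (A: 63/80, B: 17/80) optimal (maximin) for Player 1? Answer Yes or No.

No

Against C1 this mix gives (63/80)·(-5) + (17/80)·6 = -213/80.
Against C2 this mix gives (63/80)·0 + (17/80)·(-5) = -17/16.
Against C3 this mix gives (63/80)·(-4) + (17/80)·9 = -99/80.
Player 2 will play C1, holding Player 1 to -213/80. Shifting weight toward the row that does better against C1 would raise this floor (the equalizing mix achieves -25/16 against both C1 and C2), so the proposed strategy is not optimal.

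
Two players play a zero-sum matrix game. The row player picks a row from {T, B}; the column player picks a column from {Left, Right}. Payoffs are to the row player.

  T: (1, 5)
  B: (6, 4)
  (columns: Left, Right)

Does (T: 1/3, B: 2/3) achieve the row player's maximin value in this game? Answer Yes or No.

Against Left this mix gives (1/3)·1 + (2/3)·6 = 13/3.
Against Right this mix gives (1/3)·5 + (2/3)·4 = 13/3.
All of the column player's active replies (Left, Right) yield 13/3, and no column does worse for the row player. The mix makes the column player indifferent and guarantees 13/3, so it is optimal.

Yes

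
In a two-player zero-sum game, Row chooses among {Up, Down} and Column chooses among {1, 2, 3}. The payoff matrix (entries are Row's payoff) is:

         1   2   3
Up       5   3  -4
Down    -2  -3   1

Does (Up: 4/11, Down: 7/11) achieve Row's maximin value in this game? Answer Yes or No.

Yes

Against 1 this mix gives (4/11)·5 + (7/11)·(-2) = 6/11.
Against 2 this mix gives (4/11)·3 + (7/11)·(-3) = -9/11.
Against 3 this mix gives (4/11)·(-4) + (7/11)·1 = -9/11.
All of Column's active replies (2, 3) yield -9/11, and no column does worse for Row. The mix makes Column indifferent and guarantees -9/11, so it is optimal.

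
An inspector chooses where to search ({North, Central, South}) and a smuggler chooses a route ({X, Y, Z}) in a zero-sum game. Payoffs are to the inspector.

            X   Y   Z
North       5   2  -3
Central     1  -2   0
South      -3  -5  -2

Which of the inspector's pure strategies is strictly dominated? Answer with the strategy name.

South

Central gives a strictly higher payoff than South against every column: 1 > -3, -2 > -5, 0 > -2.
So South is strictly dominated and the inspector never plays it.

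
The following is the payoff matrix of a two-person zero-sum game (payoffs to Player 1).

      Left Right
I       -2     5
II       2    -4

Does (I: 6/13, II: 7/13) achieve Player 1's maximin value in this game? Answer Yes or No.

Yes

Against Left this mix gives (6/13)·(-2) + (7/13)·2 = 2/13.
Against Right this mix gives (6/13)·5 + (7/13)·(-4) = 2/13.
All of Player 2's active replies (Left, Right) yield 2/13, and no column does worse for Player 1. The mix makes Player 2 indifferent and guarantees 2/13, so it is optimal.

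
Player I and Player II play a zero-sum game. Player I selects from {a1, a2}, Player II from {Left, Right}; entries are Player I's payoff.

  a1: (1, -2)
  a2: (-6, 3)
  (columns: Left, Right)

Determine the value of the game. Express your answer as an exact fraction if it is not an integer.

Row minima: a1 → -2, a2 → -6; maximin = -2.
Column maxima: Left → 1, Right → 3; minimax = 1.
-2 ≠ 1, so there is no saddle point; optimal play is mixed.
Let Player I play a1 with probability p. Expected payoff against Left: 1p + (-6)(1−p) = 7p − 6; against Right: (-2)p + 3(1−p) = −5p + 3.
Setting these equal: 7p − 6 = −5p + 3 ⇒ 12p = 9 ⇒ p = 3/4, and the value is (7)·(3/4) − 6 = -3/4.
For Player II: with q = P(Left), equating a1's and a2's payoffs gives 3q − 2 = −9q + 3 ⇒ q = 5/12.

-3/4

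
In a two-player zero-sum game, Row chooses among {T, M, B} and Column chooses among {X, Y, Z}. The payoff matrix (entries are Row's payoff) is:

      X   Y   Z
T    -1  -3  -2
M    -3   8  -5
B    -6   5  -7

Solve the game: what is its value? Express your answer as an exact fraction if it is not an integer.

Row minima: T → -3, M → -5, B → -7; maximin = -3.
Column maxima: X → -1, Y → 8, Z → -2; minimax = -2.
-3 ≠ -2, so there is no saddle point; optimal play is mixed.
B is strictly dominated by M, so Row never plays it.
X is strictly dominated by Z (it gives Row strictly more in every row), so Column never plays it.
On the remaining 2×2 (T, M vs Y, Z):
Let Row play T with probability p. Expected payoff against Y: (-3)p + 8(1−p) = −11p + 8; against Z: (-2)p + (-5)(1−p) = 3p − 5.
Setting these equal: −11p + 8 = 3p − 5 ⇒ −14p = -13 ⇒ p = 13/14, and the value is (-11)·(13/14) + 8 = -31/14.
For Column: with q = P(Y), equating T's and M's payoffs gives −q − 2 = 13q − 5 ⇒ q = 3/14.

-31/14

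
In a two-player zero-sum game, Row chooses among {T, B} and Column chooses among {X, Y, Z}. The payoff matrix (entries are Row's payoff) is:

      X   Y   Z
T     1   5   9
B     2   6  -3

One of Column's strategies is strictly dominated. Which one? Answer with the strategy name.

Y

X holds Row's payoff strictly below Y in every row: 1 < 5, 2 < 6.
So Y is strictly dominated for Column.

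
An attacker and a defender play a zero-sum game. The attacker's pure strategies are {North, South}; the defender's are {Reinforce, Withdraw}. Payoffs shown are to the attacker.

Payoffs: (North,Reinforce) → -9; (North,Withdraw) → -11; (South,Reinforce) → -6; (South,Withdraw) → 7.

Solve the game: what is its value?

Row minima: North → -11, South → -6; maximin = -6.
Column maxima: Reinforce → -6, Withdraw → 7; minimax = -6.
Since maximin = minimax = -6, there is a saddle point and the value is -6.

-6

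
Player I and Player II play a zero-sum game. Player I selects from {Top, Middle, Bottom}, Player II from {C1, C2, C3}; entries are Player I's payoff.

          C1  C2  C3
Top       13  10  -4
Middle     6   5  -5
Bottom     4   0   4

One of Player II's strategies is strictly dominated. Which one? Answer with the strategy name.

C2 holds Player I's payoff strictly below C1 in every row: 10 < 13, 5 < 6, 0 < 4.
So C1 is strictly dominated for Player II.

C1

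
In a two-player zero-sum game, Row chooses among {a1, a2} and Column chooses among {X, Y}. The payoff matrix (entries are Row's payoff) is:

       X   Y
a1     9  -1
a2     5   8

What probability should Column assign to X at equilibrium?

9/13

Row minima: a1 → -1, a2 → 5; maximin = 5.
Column maxima: X → 9, Y → 8; minimax = 8.
5 ≠ 8, so there is no saddle point; optimal play is mixed.
Let Row play a1 with probability p. Expected payoff against X: 9p + 5(1−p) = 4p + 5; against Y: (-1)p + 8(1−p) = −9p + 8.
Setting these equal: 4p + 5 = −9p + 8 ⇒ 13p = 3 ⇒ p = 3/13, and the value is (4)·(3/13) + 5 = 77/13.
For Column: with q = P(X), equating a1's and a2's payoffs gives 10q − 1 = −3q + 8 ⇒ q = 9/13.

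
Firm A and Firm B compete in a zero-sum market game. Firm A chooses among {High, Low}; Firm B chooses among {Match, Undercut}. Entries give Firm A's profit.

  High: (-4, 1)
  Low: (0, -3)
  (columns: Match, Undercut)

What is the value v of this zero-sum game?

-3/2

Row minima: High → -4, Low → -3; maximin = -3.
Column maxima: Match → 0, Undercut → 1; minimax = 0.
-3 ≠ 0, so there is no saddle point; optimal play is mixed.
Let Firm A play High with probability p. Expected payoff against Match: (-4)p + 0(1−p) = −4p; against Undercut: 1p + (-3)(1−p) = 4p − 3.
Setting these equal: −4p = 4p − 3 ⇒ −8p = -3 ⇒ p = 3/8, and the value is (-4)·(3/8) = -3/2.
For Firm B: with q = P(Match), equating High's and Low's payoffs gives −5q + 1 = 3q − 3 ⇒ q = 1/2.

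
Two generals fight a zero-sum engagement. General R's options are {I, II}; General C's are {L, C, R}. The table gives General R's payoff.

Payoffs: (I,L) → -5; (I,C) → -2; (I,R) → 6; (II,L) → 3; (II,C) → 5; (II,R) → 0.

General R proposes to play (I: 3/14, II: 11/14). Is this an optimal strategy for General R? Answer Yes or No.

Yes

Against L this mix gives (3/14)·(-5) + (11/14)·3 = 9/7.
Against C this mix gives (3/14)·(-2) + (11/14)·5 = 7/2.
Against R this mix gives (3/14)·6 + (11/14)·0 = 9/7.
All of General C's active replies (L, R) yield 9/7, and no column does worse for General R. The mix makes General C indifferent and guarantees 9/7, so it is optimal.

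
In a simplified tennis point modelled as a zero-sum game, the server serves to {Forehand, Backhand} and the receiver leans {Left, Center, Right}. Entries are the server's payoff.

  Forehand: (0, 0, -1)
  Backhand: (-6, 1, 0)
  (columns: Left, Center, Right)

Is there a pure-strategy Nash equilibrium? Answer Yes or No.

No

Row minima: Forehand → -1, Backhand → -6; maximin = -1.
Column maxima: Left → 0, Center → 1, Right → 0; minimax = 0.
-1 ≠ 0, so no pure-strategy equilibrium exists.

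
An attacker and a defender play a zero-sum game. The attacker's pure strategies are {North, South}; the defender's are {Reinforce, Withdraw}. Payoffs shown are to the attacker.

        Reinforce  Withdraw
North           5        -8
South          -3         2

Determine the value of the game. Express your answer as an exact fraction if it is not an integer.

-7/9

Row minima: North → -8, South → -3; maximin = -3.
Column maxima: Reinforce → 5, Withdraw → 2; minimax = 2.
-3 ≠ 2, so there is no saddle point; optimal play is mixed.
Let the attacker play North with probability p. Expected payoff against Reinforce: 5p + (-3)(1−p) = 8p − 3; against Withdraw: (-8)p + 2(1−p) = −10p + 2.
Setting these equal: 8p − 3 = −10p + 2 ⇒ 18p = 5 ⇒ p = 5/18, and the value is (8)·(5/18) − 3 = -7/9.
For the defender: with q = P(Reinforce), equating North's and South's payoffs gives 13q − 8 = −5q + 2 ⇒ q = 5/9.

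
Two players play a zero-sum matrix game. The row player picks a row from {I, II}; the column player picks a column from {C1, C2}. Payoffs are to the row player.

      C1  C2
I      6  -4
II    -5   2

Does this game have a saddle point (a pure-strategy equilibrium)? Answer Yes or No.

No

Row minima: I → -4, II → -5; maximin = -4.
Column maxima: C1 → 6, C2 → 2; minimax = 2.
-4 ≠ 2, so no pure-strategy equilibrium exists.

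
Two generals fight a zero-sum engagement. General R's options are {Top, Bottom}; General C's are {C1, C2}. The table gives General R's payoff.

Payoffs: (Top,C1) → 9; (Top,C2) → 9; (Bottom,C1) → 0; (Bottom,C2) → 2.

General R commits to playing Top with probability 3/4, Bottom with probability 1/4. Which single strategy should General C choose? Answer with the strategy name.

C1

If General C plays C1, General R's expected payoff is (3/4)·9 + (1/4)·0 = 27/4.
If General C plays C2, General R's expected payoff is (3/4)·9 + (1/4)·2 = 29/4.
General C minimizes General R's payoff; the smallest is 27/4, so the best response is C1.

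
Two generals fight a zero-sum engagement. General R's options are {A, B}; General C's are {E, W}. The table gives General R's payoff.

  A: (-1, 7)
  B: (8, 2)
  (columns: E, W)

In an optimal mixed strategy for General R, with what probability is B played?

Row minima: A → -1, B → 2; maximin = 2.
Column maxima: E → 8, W → 7; minimax = 7.
2 ≠ 7, so there is no saddle point; optimal play is mixed.
Let General R play A with probability p. Expected payoff against E: (-1)p + 8(1−p) = −9p + 8; against W: 7p + 2(1−p) = 5p + 2.
Setting these equal: −9p + 8 = 5p + 2 ⇒ −14p = -6 ⇒ p = 3/7, and the value is (-9)·(3/7) + 8 = 29/7.
For General C: with q = P(E), equating A's and B's payoffs gives −8q + 7 = 6q + 2 ⇒ q = 5/14.

4/7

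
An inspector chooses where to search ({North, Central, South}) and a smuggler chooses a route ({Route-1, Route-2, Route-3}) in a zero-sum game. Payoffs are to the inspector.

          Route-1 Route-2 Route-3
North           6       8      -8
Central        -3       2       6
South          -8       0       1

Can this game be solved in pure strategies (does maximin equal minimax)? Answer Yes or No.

Row minima: North → -8, Central → -3, South → -8; maximin = -3.
Column maxima: Route-1 → 6, Route-2 → 8, Route-3 → 6; minimax = 6.
-3 ≠ 6, so no pure-strategy equilibrium exists.

No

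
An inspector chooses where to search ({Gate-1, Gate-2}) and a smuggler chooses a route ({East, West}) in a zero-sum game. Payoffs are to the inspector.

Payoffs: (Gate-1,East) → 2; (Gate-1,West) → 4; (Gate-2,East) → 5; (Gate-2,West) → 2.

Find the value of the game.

16/5

Row minima: Gate-1 → 2, Gate-2 → 2; maximin = 2.
Column maxima: East → 5, West → 4; minimax = 4.
2 ≠ 4, so there is no saddle point; optimal play is mixed.
Let the inspector play Gate-1 with probability p. Expected payoff against East: 2p + 5(1−p) = −3p + 5; against West: 4p + 2(1−p) = 2p + 2.
Setting these equal: −3p + 5 = 2p + 2 ⇒ −5p = -3 ⇒ p = 3/5, and the value is (-3)·(3/5) + 5 = 16/5.
For the smuggler: with q = P(East), equating Gate-1's and Gate-2's payoffs gives −2q + 4 = 3q + 2 ⇒ q = 2/5.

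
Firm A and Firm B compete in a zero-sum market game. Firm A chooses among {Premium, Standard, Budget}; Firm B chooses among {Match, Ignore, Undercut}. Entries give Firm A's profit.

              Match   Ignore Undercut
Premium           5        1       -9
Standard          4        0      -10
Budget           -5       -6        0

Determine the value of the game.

Row minima: Premium → -9, Standard → -10, Budget → -6; maximin = -6.
Column maxima: Match → 5, Ignore → 1, Undercut → 0; minimax = 0.
-6 ≠ 0, so there is no saddle point; optimal play is mixed.
Standard is strictly dominated by Premium, so Firm A never plays it.
Match is strictly dominated by Ignore (it gives Firm A strictly more in every row), so Firm B never plays it.
On the remaining 2×2 (Premium, Budget vs Ignore, Undercut):
Let Firm A play Premium with probability p. Expected payoff against Ignore: 1p + (-6)(1−p) = 7p − 6; against Undercut: (-9)p + 0(1−p) = −9p.
Setting these equal: 7p − 6 = −9p ⇒ 16p = 6 ⇒ p = 3/8, and the value is (7)·(3/8) − 6 = -27/8.
For Firm B: with q = P(Ignore), equating Premium's and Budget's payoffs gives 10q − 9 = −6q ⇒ q = 9/16.

-27/8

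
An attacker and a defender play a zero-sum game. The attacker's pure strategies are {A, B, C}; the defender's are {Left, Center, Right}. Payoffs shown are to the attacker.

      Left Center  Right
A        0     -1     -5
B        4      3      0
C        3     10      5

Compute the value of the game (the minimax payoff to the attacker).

Row minima: A → -5, B → 0, C → 3; maximin = 3.
Column maxima: Left → 4, Center → 10, Right → 5; minimax = 4.
3 ≠ 4, so there is no saddle point; optimal play is mixed.
A is strictly dominated by B, so the attacker never plays it.
Center is strictly dominated by Right (it gives the attacker strictly more in every row), so the defender never plays it.
On the remaining 2×2 (B, C vs Left, Right):
Let the attacker play B with probability p. Expected payoff against Left: 4p + 3(1−p) = p + 3; against Right: 0p + 5(1−p) = −5p + 5.
Setting these equal: p + 3 = −5p + 5 ⇒ 6p = 2 ⇒ p = 1/3, and the value is (1)·(1/3) + 3 = 10/3.
For the defender: with q = P(Left), equating B's and C's payoffs gives 4q = −2q + 5 ⇒ q = 5/6.

10/3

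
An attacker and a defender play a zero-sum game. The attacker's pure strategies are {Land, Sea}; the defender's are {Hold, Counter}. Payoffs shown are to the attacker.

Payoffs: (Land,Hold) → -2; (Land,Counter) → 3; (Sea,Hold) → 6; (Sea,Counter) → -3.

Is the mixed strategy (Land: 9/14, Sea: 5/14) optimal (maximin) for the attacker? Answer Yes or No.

Against Hold this mix gives (9/14)·(-2) + (5/14)·6 = 6/7.
Against Counter this mix gives (9/14)·3 + (5/14)·(-3) = 6/7.
All of the defender's active replies (Hold, Counter) yield 6/7, and no column does worse for the attacker. The mix makes the defender indifferent and guarantees 6/7, so it is optimal.

Yes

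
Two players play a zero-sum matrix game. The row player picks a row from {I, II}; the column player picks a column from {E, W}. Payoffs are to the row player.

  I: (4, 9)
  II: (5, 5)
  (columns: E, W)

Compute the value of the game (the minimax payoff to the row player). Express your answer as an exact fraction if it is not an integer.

5

Row minima: I → 4, II → 5; maximin = 5.
Column maxima: E → 5, W → 9; minimax = 5.
Since maximin = minimax = 5, there is a saddle point and the value is 5.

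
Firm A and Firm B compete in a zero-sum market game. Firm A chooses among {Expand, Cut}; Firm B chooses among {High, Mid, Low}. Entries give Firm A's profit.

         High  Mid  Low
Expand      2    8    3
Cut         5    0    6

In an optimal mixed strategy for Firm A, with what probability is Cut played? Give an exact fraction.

6/11

Row minima: Expand → 2, Cut → 0; maximin = 2.
Column maxima: High → 5, Mid → 8, Low → 6; minimax = 5.
2 ≠ 5, so there is no saddle point; optimal play is mixed.
Low is strictly dominated by High (it gives Firm A strictly more in every row), so Firm B never plays it.
On the remaining 2×2 (Expand, Cut vs High, Mid):
Let Firm A play Expand with probability p. Expected payoff against High: 2p + 5(1−p) = −3p + 5; against Mid: 8p + 0(1−p) = 8p.
Setting these equal: −3p + 5 = 8p ⇒ −11p = -5 ⇒ p = 5/11, and the value is (-3)·(5/11) + 5 = 40/11.
For Firm B: with q = P(High), equating Expand's and Cut's payoffs gives −6q + 8 = 5q ⇒ q = 8/11.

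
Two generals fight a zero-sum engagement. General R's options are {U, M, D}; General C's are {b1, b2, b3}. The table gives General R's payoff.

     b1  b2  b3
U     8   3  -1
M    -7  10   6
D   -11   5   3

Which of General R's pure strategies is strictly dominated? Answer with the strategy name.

D

M gives a strictly higher payoff than D against every column: -7 > -11, 10 > 5, 6 > 3.
So D is strictly dominated and General R never plays it.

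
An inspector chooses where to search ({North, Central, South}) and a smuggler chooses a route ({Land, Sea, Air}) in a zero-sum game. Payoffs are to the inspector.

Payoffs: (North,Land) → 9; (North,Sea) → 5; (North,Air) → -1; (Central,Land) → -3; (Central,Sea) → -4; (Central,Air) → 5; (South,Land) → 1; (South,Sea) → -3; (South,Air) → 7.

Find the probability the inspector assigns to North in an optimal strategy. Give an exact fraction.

5/8

Row minima: North → -1, Central → -4, South → -3; maximin = -1.
Column maxima: Land → 9, Sea → 5, Air → 7; minimax = 5.
-1 ≠ 5, so there is no saddle point; optimal play is mixed.
Central is strictly dominated by South, so the inspector never plays it.
Land is strictly dominated by Sea (it gives the inspector strictly more in every row), so the smuggler never plays it.
On the remaining 2×2 (North, South vs Sea, Air):
Let the inspector play North with probability p. Expected payoff against Sea: 5p + (-3)(1−p) = 8p − 3; against Air: (-1)p + 7(1−p) = −8p + 7.
Setting these equal: 8p − 3 = −8p + 7 ⇒ 16p = 10 ⇒ p = 5/8, and the value is (8)·(5/8) − 3 = 2.
For the smuggler: with q = P(Sea), equating North's and South's payoffs gives 6q − 1 = −10q + 7 ⇒ q = 1/2.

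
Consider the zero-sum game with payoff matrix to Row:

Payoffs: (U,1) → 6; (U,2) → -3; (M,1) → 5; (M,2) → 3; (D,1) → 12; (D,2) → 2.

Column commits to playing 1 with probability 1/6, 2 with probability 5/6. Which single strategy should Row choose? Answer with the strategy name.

Expected payoff of U: (1/6)·6 + (5/6)·(-3) = -3/2.
Expected payoff of M: (1/6)·5 + (5/6)·3 = 10/3.
Expected payoff of D: (1/6)·12 + (5/6)·2 = 11/3.
The largest is 11/3, so Row's best response is D.

D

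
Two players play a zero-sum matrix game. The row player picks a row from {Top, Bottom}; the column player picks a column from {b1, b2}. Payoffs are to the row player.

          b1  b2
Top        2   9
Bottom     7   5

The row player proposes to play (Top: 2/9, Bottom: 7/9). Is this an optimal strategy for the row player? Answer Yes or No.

Yes

Against b1 this mix gives (2/9)·2 + (7/9)·7 = 53/9.
Against b2 this mix gives (2/9)·9 + (7/9)·5 = 53/9.
All of the column player's active replies (b1, b2) yield 53/9, and no column does worse for the row player. The mix makes the column player indifferent and guarantees 53/9, so it is optimal.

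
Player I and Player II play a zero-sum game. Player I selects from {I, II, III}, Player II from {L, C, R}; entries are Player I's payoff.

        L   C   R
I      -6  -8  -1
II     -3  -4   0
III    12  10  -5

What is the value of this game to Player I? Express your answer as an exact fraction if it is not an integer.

-20/19

Row minima: I → -8, II → -4, III → -5; maximin = -4.
Column maxima: L → 12, C → 10, R → 0; minimax = 0.
-4 ≠ 0, so there is no saddle point; optimal play is mixed.
I is strictly dominated by II, so Player I never plays it.
L is strictly dominated by C (it gives Player I strictly more in every row), so Player II never plays it.
On the remaining 2×2 (II, III vs C, R):
Let Player I play II with probability p. Expected payoff against C: (-4)p + 10(1−p) = −14p + 10; against R: 0p + (-5)(1−p) = 5p − 5.
Setting these equal: −14p + 10 = 5p − 5 ⇒ −19p = -15 ⇒ p = 15/19, and the value is (-14)·(15/19) + 10 = -20/19.
For Player II: with q = P(C), equating II's and III's payoffs gives −4q = 15q − 5 ⇒ q = 5/19.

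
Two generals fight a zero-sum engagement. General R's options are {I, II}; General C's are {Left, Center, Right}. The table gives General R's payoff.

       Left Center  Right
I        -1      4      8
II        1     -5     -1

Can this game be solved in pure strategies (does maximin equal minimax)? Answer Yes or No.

No

Row minima: I → -1, II → -5; maximin = -1.
Column maxima: Left → 1, Center → 4, Right → 8; minimax = 1.
-1 ≠ 1, so no pure-strategy equilibrium exists.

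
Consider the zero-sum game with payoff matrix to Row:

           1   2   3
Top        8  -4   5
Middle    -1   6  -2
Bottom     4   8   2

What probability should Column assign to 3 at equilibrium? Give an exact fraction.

Row minima: Top → -4, Middle → -2, Bottom → 2; maximin = 2.
Column maxima: 1 → 8, 2 → 8, 3 → 5; minimax = 5.
2 ≠ 5, so there is no saddle point; optimal play is mixed.
Middle is strictly dominated by Bottom, so Row never plays it.
1 is strictly dominated by 3 (it gives Row strictly more in every row), so Column never plays it.
On the remaining 2×2 (Top, Bottom vs 2, 3):
Let Row play Top with probability p. Expected payoff against 2: (-4)p + 8(1−p) = −12p + 8; against 3: 5p + 2(1−p) = 3p + 2.
Setting these equal: −12p + 8 = 3p + 2 ⇒ −15p = -6 ⇒ p = 2/5, and the value is (-12)·(2/5) + 8 = 16/5.
For Column: with q = P(2), equating Top's and Bottom's payoffs gives −9q + 5 = 6q + 2 ⇒ q = 1/5.

4/5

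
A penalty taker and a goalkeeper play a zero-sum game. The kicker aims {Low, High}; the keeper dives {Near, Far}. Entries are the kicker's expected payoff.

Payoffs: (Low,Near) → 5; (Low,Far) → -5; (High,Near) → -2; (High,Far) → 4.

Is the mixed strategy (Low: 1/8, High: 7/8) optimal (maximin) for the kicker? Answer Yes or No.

Against Near this mix gives (1/8)·5 + (7/8)·(-2) = -9/8.
Against Far this mix gives (1/8)·(-5) + (7/8)·4 = 23/8.
The keeper will play Near, holding the kicker to -9/8. Shifting weight toward the row that does better against Near would raise this floor (the equalizing mix achieves 5/8 against both Near and Far), so the proposed strategy is not optimal.

No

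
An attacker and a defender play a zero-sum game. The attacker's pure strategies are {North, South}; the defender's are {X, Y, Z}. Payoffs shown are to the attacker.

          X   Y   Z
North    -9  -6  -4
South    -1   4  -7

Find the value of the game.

-59/11

Row minima: North → -9, South → -7; maximin = -7.
Column maxima: X → -1, Y → 4, Z → -4; minimax = -4.
-7 ≠ -4, so there is no saddle point; optimal play is mixed.
Y is strictly dominated by X (it gives the attacker strictly more in every row), so the defender never plays it.
On the remaining 2×2 (North, South vs X, Z):
Let the attacker play North with probability p. Expected payoff against X: (-9)p + (-1)(1−p) = −8p − 1; against Z: (-4)p + (-7)(1−p) = 3p − 7.
Setting these equal: −8p − 1 = 3p − 7 ⇒ −11p = -6 ⇒ p = 6/11, and the value is (-8)·(6/11) − 1 = -59/11.
For the defender: with q = P(X), equating North's and South's payoffs gives −5q − 4 = 6q − 7 ⇒ q = 3/11.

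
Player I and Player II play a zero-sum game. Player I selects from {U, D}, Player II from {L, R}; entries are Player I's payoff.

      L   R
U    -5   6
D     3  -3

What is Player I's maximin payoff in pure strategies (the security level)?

-3

Row minima: U → -5, D → -3.
The best of these is -3.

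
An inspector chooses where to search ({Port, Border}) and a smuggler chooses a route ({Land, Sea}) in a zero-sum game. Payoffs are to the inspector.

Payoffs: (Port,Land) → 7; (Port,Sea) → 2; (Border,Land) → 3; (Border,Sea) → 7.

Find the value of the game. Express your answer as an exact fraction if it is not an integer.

Row minima: Port → 2, Border → 3; maximin = 3.
Column maxima: Land → 7, Sea → 7; minimax = 7.
3 ≠ 7, so there is no saddle point; optimal play is mixed.
Let the inspector play Port with probability p. Expected payoff against Land: 7p + 3(1−p) = 4p + 3; against Sea: 2p + 7(1−p) = −5p + 7.
Setting these equal: 4p + 3 = −5p + 7 ⇒ 9p = 4 ⇒ p = 4/9, and the value is (4)·(4/9) + 3 = 43/9.
For the smuggler: with q = P(Land), equating Port's and Border's payoffs gives 5q + 2 = −4q + 7 ⇒ q = 5/9.

43/9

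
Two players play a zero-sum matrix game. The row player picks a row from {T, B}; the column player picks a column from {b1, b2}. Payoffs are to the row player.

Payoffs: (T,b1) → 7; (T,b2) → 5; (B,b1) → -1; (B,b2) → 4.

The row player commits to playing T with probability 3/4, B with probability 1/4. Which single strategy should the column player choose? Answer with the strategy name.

If the column player plays b1, the row player's expected payoff is (3/4)·7 + (1/4)·(-1) = 5.
If the column player plays b2, the row player's expected payoff is (3/4)·5 + (1/4)·4 = 19/4.
The column player minimizes the row player's payoff; the smallest is 19/4, so the best response is b2.

b2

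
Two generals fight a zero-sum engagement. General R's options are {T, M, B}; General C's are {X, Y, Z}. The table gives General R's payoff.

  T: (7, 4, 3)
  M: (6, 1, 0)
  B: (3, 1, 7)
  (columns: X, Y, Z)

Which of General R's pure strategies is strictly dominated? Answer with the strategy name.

T gives a strictly higher payoff than M against every column: 7 > 6, 4 > 1, 3 > 0.
So M is strictly dominated and General R never plays it.

M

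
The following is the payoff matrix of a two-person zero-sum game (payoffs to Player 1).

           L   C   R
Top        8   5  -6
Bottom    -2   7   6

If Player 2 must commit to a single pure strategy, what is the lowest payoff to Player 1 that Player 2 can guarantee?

6

Column maxima: L → 8, C → 7, R → 6.
The smallest of these is 6.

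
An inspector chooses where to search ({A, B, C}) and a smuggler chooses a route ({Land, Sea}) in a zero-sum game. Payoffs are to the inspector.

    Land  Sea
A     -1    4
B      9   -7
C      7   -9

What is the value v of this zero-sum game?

Row minima: A → -1, B → -7, C → -9; maximin = -1.
Column maxima: Land → 9, Sea → 4; minimax = 4.
-1 ≠ 4, so there is no saddle point; optimal play is mixed.
C is strictly dominated by B, so the inspector never plays it.
On the remaining 2×2 (A, B vs Land, Sea):
Let the inspector play A with probability p. Expected payoff against Land: (-1)p + 9(1−p) = −10p + 9; against Sea: 4p + (-7)(1−p) = 11p − 7.
Setting these equal: −10p + 9 = 11p − 7 ⇒ −21p = -16 ⇒ p = 16/21, and the value is (-10)·(16/21) + 9 = 29/21.
For the smuggler: with q = P(Land), equating A's and B's payoffs gives −5q + 4 = 16q − 7 ⇒ q = 11/21.

29/21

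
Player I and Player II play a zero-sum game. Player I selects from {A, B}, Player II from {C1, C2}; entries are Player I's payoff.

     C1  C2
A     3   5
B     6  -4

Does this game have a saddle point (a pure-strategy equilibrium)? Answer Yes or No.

Row minima: A → 3, B → -4; maximin = 3.
Column maxima: C1 → 6, C2 → 5; minimax = 5.
3 ≠ 5, so no pure-strategy equilibrium exists.

No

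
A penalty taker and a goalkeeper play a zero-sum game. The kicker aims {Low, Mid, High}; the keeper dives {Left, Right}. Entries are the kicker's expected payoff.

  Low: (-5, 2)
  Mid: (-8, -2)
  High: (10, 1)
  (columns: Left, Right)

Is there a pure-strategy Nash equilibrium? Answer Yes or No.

Row minima: Low → -5, Mid → -8, High → 1; maximin = 1.
Column maxima: Left → 10, Right → 2; minimax = 2.
1 ≠ 2, so no pure-strategy equilibrium exists.

No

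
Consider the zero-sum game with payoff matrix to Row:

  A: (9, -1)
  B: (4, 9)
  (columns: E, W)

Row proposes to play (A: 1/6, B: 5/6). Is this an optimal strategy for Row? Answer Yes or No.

Against E this mix gives (1/6)·9 + (5/6)·4 = 29/6.
Against W this mix gives (1/6)·(-1) + (5/6)·9 = 22/3.
Column will play E, holding Row to 29/6. Shifting weight toward the row that does better against E would raise this floor (the equalizing mix achieves 17/3 against both E and W), so the proposed strategy is not optimal.

No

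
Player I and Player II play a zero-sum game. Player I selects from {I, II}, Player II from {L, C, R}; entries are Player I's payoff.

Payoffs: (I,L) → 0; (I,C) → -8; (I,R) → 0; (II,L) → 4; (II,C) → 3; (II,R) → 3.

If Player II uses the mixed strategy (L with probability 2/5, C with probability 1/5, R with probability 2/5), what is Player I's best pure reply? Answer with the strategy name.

II

Expected payoff of I: (2/5)·0 + (1/5)·(-8) + (2/5)·0 = -8/5.
Expected payoff of II: (2/5)·4 + (1/5)·3 + (2/5)·3 = 17/5.
The largest is 17/5, so Player I's best response is II.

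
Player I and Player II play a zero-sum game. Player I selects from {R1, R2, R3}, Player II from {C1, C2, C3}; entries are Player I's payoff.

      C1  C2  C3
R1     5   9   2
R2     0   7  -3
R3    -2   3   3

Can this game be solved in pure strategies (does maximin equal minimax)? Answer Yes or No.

Row minima: R1 → 2, R2 → -3, R3 → -2; maximin = 2.
Column maxima: C1 → 5, C2 → 9, C3 → 3; minimax = 3.
2 ≠ 3, so no pure-strategy equilibrium exists.

No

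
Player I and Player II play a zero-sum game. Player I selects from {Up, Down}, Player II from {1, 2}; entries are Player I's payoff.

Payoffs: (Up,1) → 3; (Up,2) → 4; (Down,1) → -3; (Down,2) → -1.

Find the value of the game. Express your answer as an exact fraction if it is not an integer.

Row minima: Up → 3, Down → -3; maximin = 3.
Column maxima: 1 → 3, 2 → 4; minimax = 3.
Since maximin = minimax = 3, there is a saddle point and the value is 3.

3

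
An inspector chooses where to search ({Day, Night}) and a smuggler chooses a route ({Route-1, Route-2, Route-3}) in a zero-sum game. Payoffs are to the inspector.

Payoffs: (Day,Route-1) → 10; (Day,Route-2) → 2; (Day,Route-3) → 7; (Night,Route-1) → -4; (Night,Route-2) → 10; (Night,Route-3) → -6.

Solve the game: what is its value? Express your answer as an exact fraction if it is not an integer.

Row minima: Day → 2, Night → -6; maximin = 2.
Column maxima: Route-1 → 10, Route-2 → 10, Route-3 → 7; minimax = 7.
2 ≠ 7, so there is no saddle point; optimal play is mixed.
Route-1 is strictly dominated by Route-3 (it gives the inspector strictly more in every row), so the smuggler never plays it.
On the remaining 2×2 (Day, Night vs Route-2, Route-3):
Let the inspector play Day with probability p. Expected payoff against Route-2: 2p + 10(1−p) = −8p + 10; against Route-3: 7p + (-6)(1−p) = 13p − 6.
Setting these equal: −8p + 10 = 13p − 6 ⇒ −21p = -16 ⇒ p = 16/21, and the value is (-8)·(16/21) + 10 = 82/21.
For the smuggler: with q = P(Route-2), equating Day's and Night's payoffs gives −5q + 7 = 16q − 6 ⇒ q = 13/21.

82/21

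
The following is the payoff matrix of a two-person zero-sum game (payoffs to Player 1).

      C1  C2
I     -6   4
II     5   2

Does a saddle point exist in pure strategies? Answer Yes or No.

No

Row minima: I → -6, II → 2; maximin = 2.
Column maxima: C1 → 5, C2 → 4; minimax = 4.
2 ≠ 4, so no pure-strategy equilibrium exists.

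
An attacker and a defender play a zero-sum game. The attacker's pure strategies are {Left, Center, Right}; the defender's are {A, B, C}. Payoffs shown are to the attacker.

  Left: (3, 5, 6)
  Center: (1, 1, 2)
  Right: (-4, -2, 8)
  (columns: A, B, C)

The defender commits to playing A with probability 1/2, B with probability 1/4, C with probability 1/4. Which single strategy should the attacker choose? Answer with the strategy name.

Expected payoff of Left: (1/2)·3 + (1/4)·5 + (1/4)·6 = 17/4.
Expected payoff of Center: (1/2)·1 + (1/4)·1 + (1/4)·2 = 5/4.
Expected payoff of Right: (1/2)·(-4) + (1/4)·(-2) + (1/4)·8 = -1/2.
The largest is 17/4, so the attacker's best response is Left.

Left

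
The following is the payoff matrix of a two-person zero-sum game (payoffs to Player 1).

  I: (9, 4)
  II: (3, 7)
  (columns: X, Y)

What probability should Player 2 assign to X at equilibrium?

1/3

Row minima: I → 4, II → 3; maximin = 4.
Column maxima: X → 9, Y → 7; minimax = 7.
4 ≠ 7, so there is no saddle point; optimal play is mixed.
Let Player 1 play I with probability p. Expected payoff against X: 9p + 3(1−p) = 6p + 3; against Y: 4p + 7(1−p) = −3p + 7.
Setting these equal: 6p + 3 = −3p + 7 ⇒ 9p = 4 ⇒ p = 4/9, and the value is (6)·(4/9) + 3 = 17/3.
For Player 2: with q = P(X), equating I's and II's payoffs gives 5q + 4 = −4q + 7 ⇒ q = 1/3.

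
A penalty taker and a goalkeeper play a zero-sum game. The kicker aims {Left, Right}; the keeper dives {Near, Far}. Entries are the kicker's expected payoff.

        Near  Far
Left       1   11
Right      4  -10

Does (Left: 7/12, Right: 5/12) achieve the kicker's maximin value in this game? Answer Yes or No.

Against Near this mix gives (7/12)·1 + (5/12)·4 = 9/4.
Against Far this mix gives (7/12)·11 + (5/12)·(-10) = 9/4.
All of the keeper's active replies (Near, Far) yield 9/4, and no column does worse for the kicker. The mix makes the keeper indifferent and guarantees 9/4, so it is optimal.

Yes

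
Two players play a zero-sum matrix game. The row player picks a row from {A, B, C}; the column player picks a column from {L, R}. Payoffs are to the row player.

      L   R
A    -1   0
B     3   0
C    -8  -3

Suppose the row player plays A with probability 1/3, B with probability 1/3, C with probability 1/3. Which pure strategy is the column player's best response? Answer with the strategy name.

L

If the column player plays L, the row player's expected payoff is (1/3)·(-1) + (1/3)·3 + (1/3)·(-8) = -2.
If the column player plays R, the row player's expected payoff is (1/3)·0 + (1/3)·0 + (1/3)·(-3) = -1.
The column player minimizes the row player's payoff; the smallest is -2, so the best response is L.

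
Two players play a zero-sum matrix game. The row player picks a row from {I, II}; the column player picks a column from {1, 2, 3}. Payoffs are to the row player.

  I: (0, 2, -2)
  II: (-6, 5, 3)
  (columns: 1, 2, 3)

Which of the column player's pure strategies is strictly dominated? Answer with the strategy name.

1 holds the row player's payoff strictly below 2 in every row: 0 < 2, -6 < 5.
So 2 is strictly dominated for the column player.

2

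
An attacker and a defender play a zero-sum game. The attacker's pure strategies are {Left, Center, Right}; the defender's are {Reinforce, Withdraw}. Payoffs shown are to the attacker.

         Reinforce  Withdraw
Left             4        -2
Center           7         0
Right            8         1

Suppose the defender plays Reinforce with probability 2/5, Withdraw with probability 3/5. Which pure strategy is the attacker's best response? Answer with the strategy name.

Expected payoff of Left: (2/5)·4 + (3/5)·(-2) = 2/5.
Expected payoff of Center: (2/5)·7 + (3/5)·0 = 14/5.
Expected payoff of Right: (2/5)·8 + (3/5)·1 = 19/5.
The largest is 19/5, so the attacker's best response is Right.

Right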